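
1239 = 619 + 620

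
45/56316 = 15/18772 = 0.00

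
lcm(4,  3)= 12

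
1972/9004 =493/2251 = 0.22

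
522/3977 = 522/3977 = 0.13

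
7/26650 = 7/26650=0.00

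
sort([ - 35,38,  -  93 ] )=[ - 93, - 35,38 ]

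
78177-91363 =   -  13186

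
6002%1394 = 426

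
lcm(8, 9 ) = 72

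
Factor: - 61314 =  - 2^1*3^1*11^1*929^1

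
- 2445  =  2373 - 4818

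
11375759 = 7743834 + 3631925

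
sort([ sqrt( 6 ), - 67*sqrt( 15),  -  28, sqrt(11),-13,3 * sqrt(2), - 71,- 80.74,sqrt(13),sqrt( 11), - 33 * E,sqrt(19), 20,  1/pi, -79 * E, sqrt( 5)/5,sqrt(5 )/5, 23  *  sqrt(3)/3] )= [ - 67 * sqrt( 15), - 79 * E, - 33*E , - 80.74,-71 ,-28, - 13,1/pi,sqrt( 5)/5,sqrt(5)/5,sqrt(6), sqrt(11),sqrt(11 ),  sqrt(13), 3 * sqrt(2),sqrt(19),23 *sqrt(3 )/3, 20] 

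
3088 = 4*772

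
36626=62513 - 25887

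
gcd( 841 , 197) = 1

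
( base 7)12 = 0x9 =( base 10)9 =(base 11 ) 9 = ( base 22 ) 9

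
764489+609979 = 1374468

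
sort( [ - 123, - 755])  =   [ - 755,-123 ]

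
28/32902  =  14/16451 = 0.00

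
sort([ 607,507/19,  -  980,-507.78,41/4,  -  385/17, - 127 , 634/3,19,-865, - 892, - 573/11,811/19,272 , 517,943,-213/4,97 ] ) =[ - 980, - 892, - 865, - 507.78 ,- 127, - 213/4,- 573/11, - 385/17, 41/4 , 19,507/19,811/19, 97, 634/3,272,  517,607,943 ] 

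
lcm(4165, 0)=0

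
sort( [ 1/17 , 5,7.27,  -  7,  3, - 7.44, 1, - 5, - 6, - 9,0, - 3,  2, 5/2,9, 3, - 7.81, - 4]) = [ - 9 , - 7.81, - 7.44, - 7, - 6, - 5, - 4, - 3,0 , 1/17 , 1,2,5/2, 3,3,5,7.27 , 9]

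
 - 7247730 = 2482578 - 9730308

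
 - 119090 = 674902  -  793992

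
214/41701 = 214/41701 =0.01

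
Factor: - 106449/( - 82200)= 259/200 = 2^( - 3)*5^ ( - 2)*7^1* 37^1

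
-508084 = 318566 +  - 826650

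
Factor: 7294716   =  2^2 * 3^2 *11^1*13^2 *109^1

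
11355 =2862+8493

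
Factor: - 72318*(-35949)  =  2^1*3^2*17^1*23^1*521^1*709^1 = 2599759782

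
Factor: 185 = 5^1*37^1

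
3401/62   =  3401/62 = 54.85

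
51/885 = 17/295 = 0.06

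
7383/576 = 12+ 157/192 = 12.82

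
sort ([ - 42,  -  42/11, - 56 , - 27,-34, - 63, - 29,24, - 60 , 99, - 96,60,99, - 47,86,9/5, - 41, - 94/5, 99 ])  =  [-96, - 63, - 60, - 56, - 47, - 42, - 41, - 34, - 29, - 27, -94/5, - 42/11,9/5,24,60,86,99, 99, 99] 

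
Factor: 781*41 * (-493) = -11^1 * 17^1 *29^1*41^1 * 71^1= -  15786353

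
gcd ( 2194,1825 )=1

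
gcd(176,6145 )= 1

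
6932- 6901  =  31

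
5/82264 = 5/82264 = 0.00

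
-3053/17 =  - 3053/17 =- 179.59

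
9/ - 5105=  - 9/5105= - 0.00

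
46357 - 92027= -45670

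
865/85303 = 865/85303 = 0.01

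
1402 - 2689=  - 1287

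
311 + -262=49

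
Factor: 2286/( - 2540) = -2^( - 1 )*3^2* 5^( - 1 ) = - 9/10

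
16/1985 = 16/1985 = 0.01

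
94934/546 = 173  +  34/39  =  173.87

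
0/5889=0  =  0.00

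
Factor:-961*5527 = -5311447 = - 31^2 * 5527^1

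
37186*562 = 20898532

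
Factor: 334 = 2^1*167^1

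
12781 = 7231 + 5550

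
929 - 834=95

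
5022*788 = 3957336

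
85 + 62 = 147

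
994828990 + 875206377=1870035367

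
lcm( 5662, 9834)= 186846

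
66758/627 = 66758/627 = 106.47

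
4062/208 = 2031/104 = 19.53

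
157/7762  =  157/7762 = 0.02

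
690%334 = 22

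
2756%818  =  302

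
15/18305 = 3/3661 = 0.00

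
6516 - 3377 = 3139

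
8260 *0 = 0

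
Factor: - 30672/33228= - 2^2*3^1*13^(- 1) = -12/13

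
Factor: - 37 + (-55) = -92 = - 2^2* 23^1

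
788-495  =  293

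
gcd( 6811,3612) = 7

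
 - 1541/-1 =1541/1 = 1541.00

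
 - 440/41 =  - 440/41 = - 10.73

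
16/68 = 4/17=0.24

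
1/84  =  1/84  =  0.01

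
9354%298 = 116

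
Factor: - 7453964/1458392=- 2^(-1 ) * 7^1*13^ ( - 1 )*37^( - 1)*41^1*43^1*151^1 * 379^( -1) = - 1863491/364598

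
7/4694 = 7/4694= 0.00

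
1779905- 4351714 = - 2571809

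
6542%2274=1994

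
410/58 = 205/29 = 7.07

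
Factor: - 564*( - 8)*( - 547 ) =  - 2^5*3^1*47^1*547^1 = - 2468064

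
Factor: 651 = 3^1*7^1*31^1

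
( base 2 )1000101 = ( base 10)69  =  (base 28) 2D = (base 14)4d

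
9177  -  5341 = 3836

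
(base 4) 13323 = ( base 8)773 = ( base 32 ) FR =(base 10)507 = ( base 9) 623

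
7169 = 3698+3471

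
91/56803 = 91/56803 = 0.00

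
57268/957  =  59+805/957 = 59.84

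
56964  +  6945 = 63909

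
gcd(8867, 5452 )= 1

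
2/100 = 1/50=0.02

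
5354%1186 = 610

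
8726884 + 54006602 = 62733486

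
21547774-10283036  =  11264738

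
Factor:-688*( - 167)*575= 66065200  =  2^4*5^2*  23^1*43^1*167^1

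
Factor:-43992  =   - 2^3 * 3^2 * 13^1* 47^1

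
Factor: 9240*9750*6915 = 2^4*3^3 * 5^5*7^1*11^1 * 13^1*461^1=622972350000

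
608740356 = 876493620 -267753264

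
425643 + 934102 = 1359745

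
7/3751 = 7/3751 = 0.00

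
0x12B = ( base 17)10a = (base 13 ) 1A0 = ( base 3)102002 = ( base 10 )299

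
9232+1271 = 10503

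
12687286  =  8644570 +4042716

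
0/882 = 0=0.00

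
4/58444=1/14611 =0.00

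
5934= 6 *989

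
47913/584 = 82+ 25/584= 82.04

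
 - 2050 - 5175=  - 7225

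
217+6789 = 7006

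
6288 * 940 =5910720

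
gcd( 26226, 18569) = 31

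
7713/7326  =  1+ 43/814 = 1.05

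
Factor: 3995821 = 229^1*17449^1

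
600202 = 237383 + 362819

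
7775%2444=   443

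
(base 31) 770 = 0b1101100100000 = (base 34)608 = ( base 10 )6944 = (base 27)9E5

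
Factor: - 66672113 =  - 17^1*37^1*105997^1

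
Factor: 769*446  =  342974 = 2^1*223^1* 769^1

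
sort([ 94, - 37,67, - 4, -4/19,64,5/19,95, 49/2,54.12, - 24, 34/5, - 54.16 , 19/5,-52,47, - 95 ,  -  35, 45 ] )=[-95,-54.16, - 52, - 37, - 35,-24,-4, - 4/19,5/19,19/5 , 34/5 , 49/2,45,47,54.12,64,67, 94,95 ]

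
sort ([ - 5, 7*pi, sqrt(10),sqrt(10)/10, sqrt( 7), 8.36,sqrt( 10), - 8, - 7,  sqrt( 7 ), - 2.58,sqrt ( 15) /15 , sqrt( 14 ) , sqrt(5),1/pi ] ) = [-8 ,-7, - 5,-2.58,sqrt(15) /15,sqrt ( 10)/10 , 1/pi,sqrt(5),sqrt (7 ),sqrt( 7),sqrt( 10 ), sqrt(  10 ),  sqrt( 14),8.36,7*pi]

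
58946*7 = 412622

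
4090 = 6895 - 2805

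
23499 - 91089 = -67590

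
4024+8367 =12391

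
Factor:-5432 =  - 2^3 * 7^1 * 97^1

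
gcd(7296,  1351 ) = 1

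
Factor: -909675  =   - 3^2*5^2*13^1*311^1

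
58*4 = 232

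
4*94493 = 377972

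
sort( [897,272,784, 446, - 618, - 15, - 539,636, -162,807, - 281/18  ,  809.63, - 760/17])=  [ - 618, - 539, - 162, - 760/17, -281/18, - 15, 272, 446,636,784, 807, 809.63, 897] 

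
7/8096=7/8096= 0.00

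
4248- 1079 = 3169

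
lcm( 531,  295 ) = 2655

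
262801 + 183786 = 446587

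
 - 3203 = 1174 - 4377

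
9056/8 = 1132  =  1132.00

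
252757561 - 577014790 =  - 324257229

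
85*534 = 45390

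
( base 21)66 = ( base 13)a2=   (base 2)10000100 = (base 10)132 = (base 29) 4G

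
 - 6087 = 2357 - 8444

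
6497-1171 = 5326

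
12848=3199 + 9649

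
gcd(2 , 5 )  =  1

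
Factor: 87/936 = 2^(  -  3 )*3^(  -  1 )* 13^( - 1 ) * 29^1 = 29/312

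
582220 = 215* 2708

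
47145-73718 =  - 26573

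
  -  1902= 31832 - 33734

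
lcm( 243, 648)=1944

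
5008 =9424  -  4416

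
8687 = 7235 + 1452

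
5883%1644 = 951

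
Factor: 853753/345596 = 2^(  -  2 )*79^1*101^1*107^1*86399^( - 1 )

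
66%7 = 3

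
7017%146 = 9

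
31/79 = 31/79 = 0.39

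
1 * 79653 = 79653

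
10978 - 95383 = - 84405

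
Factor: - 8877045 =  -3^1  *5^1*29^1*20407^1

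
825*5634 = 4648050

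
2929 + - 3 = 2926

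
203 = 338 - 135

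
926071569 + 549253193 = 1475324762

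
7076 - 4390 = 2686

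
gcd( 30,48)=6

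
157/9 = 157/9 = 17.44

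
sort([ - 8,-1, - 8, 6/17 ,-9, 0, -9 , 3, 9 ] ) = [  -  9, - 9, - 8,  -  8, - 1,  0, 6/17, 3,9 ] 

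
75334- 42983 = 32351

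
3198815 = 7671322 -4472507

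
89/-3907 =- 1 + 3818/3907 = - 0.02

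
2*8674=17348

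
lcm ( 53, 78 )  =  4134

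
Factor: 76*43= 3268 = 2^2*19^1*43^1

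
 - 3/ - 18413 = 3/18413 = 0.00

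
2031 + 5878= 7909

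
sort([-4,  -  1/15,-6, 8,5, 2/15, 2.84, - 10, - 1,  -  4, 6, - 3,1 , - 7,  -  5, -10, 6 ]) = [ - 10, -10,  -  7,-6, - 5 ,-4, - 4,  -  3, - 1, - 1/15, 2/15, 1, 2.84, 5, 6,6, 8 ] 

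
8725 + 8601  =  17326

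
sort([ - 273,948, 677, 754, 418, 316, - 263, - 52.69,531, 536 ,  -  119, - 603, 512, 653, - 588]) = [ - 603, - 588,-273, - 263, - 119 , - 52.69 , 316, 418,512,531, 536,653,677, 754,948]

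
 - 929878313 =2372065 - 932250378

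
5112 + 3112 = 8224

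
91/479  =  91/479 = 0.19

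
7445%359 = 265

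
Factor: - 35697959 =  -11^1*281^1*11549^1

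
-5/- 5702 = 5/5702 = 0.00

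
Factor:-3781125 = -3^2*5^3*3361^1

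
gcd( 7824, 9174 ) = 6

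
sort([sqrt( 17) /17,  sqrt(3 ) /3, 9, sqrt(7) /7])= [sqrt(17 ) /17 , sqrt(7) /7,sqrt( 3 )/3,9 ] 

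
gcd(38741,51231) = 1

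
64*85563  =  5476032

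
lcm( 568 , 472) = 33512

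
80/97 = 80/97 =0.82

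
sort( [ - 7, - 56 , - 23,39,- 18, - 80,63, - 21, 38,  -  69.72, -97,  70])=[ - 97,-80,-69.72, - 56,-23, - 21, - 18, - 7  ,  38, 39,63 , 70]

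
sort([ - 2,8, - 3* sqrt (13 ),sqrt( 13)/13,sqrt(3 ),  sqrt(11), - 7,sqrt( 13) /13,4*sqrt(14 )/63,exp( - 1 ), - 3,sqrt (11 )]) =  [ - 3*sqrt(13), - 7 , - 3, - 2, 4*sqrt(14 )/63,sqrt( 13)/13, sqrt(13 )/13,  exp ( - 1) , sqrt( 3) , sqrt(11),sqrt(11 ),8 ]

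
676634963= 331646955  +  344988008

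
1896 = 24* 79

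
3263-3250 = 13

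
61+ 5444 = 5505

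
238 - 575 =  - 337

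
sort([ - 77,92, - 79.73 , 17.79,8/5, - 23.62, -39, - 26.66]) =[ - 79.73,- 77  , - 39, - 26.66, - 23.62,  8/5,17.79,92 ] 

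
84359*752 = 63437968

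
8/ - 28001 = -1 + 27993/28001 = - 0.00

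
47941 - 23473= 24468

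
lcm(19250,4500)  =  346500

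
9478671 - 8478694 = 999977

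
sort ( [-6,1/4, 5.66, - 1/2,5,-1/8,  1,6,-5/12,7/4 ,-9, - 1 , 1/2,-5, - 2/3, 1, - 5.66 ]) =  [-9, - 6,-5.66, - 5 ,  -  1,-2/3, - 1/2, - 5/12, - 1/8, 1/4,1/2, 1, 1 , 7/4, 5, 5.66, 6 ] 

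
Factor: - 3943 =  - 3943^1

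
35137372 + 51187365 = 86324737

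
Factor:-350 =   -  2^1*5^2*7^1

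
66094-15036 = 51058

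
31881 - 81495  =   -49614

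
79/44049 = 79/44049 = 0.00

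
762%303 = 156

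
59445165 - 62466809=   -  3021644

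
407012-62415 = 344597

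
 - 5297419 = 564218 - 5861637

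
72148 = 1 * 72148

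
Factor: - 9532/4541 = -2^2*19^( - 1)*239^ (-1)*2383^1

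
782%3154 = 782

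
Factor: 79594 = 2^1 * 17^1*2341^1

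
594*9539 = 5666166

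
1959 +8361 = 10320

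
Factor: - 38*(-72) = 2^4*3^2*19^1 = 2736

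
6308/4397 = 6308/4397 =1.43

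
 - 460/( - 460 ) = 1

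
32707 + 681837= 714544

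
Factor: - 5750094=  - 2^1 * 3^1*7^1*79^1*1733^1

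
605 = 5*121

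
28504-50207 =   -  21703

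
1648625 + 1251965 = 2900590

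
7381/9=7381/9  =  820.11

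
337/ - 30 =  - 337/30 = - 11.23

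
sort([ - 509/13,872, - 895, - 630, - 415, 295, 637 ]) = [ - 895,-630, - 415,  -  509/13, 295,637,872 ] 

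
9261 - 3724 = 5537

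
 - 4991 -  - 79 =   -  4912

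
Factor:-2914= - 2^1*31^1*47^1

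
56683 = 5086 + 51597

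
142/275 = 142/275 = 0.52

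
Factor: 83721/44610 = 27907/14870= 2^( - 1) * 5^( - 1)*11^1*43^1 *59^1*1487^( - 1 ) 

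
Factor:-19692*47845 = - 2^2*3^2*5^1*7^1* 547^1 * 1367^1=-942163740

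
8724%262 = 78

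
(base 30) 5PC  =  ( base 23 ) 9li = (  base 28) 6JQ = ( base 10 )5262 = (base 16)148e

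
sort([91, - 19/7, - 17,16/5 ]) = [ - 17, - 19/7,16/5,91 ]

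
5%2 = 1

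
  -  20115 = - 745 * 27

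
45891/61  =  752+19/61 = 752.31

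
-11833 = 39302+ - 51135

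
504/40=12 + 3/5  =  12.60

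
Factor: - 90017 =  - 90017^1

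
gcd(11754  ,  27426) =3918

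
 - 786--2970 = 2184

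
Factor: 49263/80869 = 3^1*17^ ( - 1 )* 67^( - 1 ) *71^( - 1)  *  16421^1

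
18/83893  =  18/83893  =  0.00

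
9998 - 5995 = 4003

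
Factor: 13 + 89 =2^1*3^1*17^1 =102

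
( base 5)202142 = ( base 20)g77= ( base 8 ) 14623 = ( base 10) 6547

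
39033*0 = 0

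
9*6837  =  61533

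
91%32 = 27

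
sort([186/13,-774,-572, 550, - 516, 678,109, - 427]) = [-774,  -  572, - 516, - 427, 186/13, 109,550, 678]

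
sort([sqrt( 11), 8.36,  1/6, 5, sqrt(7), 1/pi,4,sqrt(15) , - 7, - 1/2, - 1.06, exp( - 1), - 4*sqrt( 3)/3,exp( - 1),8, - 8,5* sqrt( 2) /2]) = [  -  8  ,-7, - 4 * sqrt( 3)/3,-1.06, - 1/2,1/6 , 1/pi, exp(-1),exp( - 1),  sqrt ( 7),sqrt( 11),5*sqrt( 2) /2,sqrt(15) , 4 , 5, 8, 8.36] 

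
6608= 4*1652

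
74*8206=607244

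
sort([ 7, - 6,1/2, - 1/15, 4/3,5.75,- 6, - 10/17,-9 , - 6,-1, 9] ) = [-9, - 6, - 6, - 6, - 1 , - 10/17, - 1/15, 1/2,4/3,5.75,7,9 ]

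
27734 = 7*3962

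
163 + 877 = 1040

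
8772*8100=71053200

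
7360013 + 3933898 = 11293911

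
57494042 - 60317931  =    -  2823889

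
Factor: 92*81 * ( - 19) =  - 141588 = -2^2*3^4 *19^1*23^1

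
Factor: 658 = 2^1 * 7^1*47^1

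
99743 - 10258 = 89485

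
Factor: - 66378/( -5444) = 33189/2722 =2^( -1 )*3^1 * 13^1  *  23^1*37^1 *1361^(-1 ) 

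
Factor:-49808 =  - 2^4*11^1*283^1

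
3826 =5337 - 1511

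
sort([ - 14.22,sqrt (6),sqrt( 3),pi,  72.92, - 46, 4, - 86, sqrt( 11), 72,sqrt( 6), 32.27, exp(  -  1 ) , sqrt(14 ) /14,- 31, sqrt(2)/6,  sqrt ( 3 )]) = [ - 86, - 46, -31,-14.22,sqrt(2) /6 , sqrt(14)/14, exp( - 1),sqrt(3),  sqrt (3), sqrt(6 ), sqrt( 6), pi, sqrt(11),4 , 32.27, 72, 72.92] 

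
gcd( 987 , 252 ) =21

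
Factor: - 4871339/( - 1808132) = 2^(- 2) * 11^2*127^1*317^1*452033^( - 1)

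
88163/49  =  88163/49= 1799.24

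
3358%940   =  538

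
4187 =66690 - 62503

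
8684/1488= 2171/372 = 5.84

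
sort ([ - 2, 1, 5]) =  [ - 2, 1, 5 ] 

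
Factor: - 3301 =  - 3301^1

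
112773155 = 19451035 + 93322120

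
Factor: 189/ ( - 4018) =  - 2^( - 1)*3^3*7^( - 1 )*41^ (  -  1) = - 27/574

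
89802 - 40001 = 49801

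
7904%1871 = 420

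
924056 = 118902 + 805154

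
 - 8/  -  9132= 2/2283 = 0.00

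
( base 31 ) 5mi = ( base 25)8k5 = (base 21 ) ca3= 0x1581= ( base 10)5505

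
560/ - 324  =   - 2 + 22/81 = - 1.73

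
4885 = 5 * 977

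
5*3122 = 15610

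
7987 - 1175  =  6812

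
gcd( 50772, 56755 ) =1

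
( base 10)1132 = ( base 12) 7A4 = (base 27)1EP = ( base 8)2154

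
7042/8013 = 7042/8013 = 0.88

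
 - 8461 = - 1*8461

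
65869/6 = 10978 + 1/6 = 10978.17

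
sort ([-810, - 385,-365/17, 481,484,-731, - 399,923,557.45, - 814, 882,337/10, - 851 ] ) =[-851,-814, - 810, - 731,-399,-385,- 365/17,337/10,481, 484, 557.45,882, 923]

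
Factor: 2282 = 2^1*7^1*163^1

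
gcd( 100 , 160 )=20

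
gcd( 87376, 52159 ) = 43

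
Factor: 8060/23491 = 2^2*5^1*13^(  -  1 )*31^1* 139^(  -  1 ) = 620/1807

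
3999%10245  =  3999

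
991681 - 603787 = 387894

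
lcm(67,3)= 201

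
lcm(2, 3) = 6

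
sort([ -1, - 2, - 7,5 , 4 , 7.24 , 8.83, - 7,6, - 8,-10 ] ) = [ - 10, - 8, - 7, - 7, -2 , - 1,4 , 5, 6,7.24, 8.83]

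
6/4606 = 3/2303 = 0.00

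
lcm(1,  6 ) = 6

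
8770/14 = 4385/7 = 626.43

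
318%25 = 18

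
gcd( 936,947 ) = 1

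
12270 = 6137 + 6133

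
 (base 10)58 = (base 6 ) 134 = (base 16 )3A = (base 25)28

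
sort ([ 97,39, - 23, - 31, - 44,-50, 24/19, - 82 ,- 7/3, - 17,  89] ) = [-82, - 50, - 44, -31, - 23, - 17,-7/3, 24/19 , 39 , 89 , 97]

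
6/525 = 2/175 = 0.01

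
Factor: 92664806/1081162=46332403/540581 = 13^1*97^ ( - 1)*317^1*5573^( - 1)*11243^1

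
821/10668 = 821/10668=0.08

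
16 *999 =15984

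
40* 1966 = 78640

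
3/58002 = 1/19334 = 0.00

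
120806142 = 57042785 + 63763357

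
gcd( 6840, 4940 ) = 380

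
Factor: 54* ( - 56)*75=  - 226800 =- 2^4*3^4 * 5^2 *7^1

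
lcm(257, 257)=257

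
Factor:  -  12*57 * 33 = - 22572 = -  2^2*3^3*11^1*19^1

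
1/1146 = 1/1146 = 0.00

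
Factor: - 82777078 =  - 2^1*29^1*1427191^1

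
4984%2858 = 2126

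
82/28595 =82/28595 =0.00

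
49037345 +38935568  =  87972913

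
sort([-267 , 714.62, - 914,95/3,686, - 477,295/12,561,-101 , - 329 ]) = [ - 914,-477, - 329, - 267, - 101,295/12,95/3, 561,686,714.62]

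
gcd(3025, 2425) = 25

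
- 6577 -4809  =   - 11386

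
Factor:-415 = -5^1*83^1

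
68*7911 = 537948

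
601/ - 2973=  - 601/2973 = - 0.20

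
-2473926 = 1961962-4435888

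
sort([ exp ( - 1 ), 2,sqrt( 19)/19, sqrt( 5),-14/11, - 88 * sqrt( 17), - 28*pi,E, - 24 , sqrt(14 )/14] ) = [ -88 * sqrt( 17), - 28*pi, - 24 , - 14/11,sqrt (19 ) /19,sqrt(14) /14, exp( - 1), 2 , sqrt( 5), E ]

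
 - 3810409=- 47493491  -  -43683082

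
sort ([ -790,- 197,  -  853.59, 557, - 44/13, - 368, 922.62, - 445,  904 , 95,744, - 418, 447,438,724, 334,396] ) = [  -  853.59,-790, - 445, -418,-368, - 197,-44/13 , 95,334,  396,  438, 447,557, 724, 744,904,922.62 ] 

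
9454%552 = 70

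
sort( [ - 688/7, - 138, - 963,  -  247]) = [ - 963, - 247,  -  138, - 688/7] 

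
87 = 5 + 82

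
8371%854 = 685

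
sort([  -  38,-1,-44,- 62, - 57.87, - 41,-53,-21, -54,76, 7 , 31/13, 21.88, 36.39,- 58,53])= [-62, - 58, - 57.87, - 54, - 53, - 44,-41,-38,-21, -1,31/13,7, 21.88,36.39, 53,76]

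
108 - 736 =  - 628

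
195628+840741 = 1036369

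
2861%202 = 33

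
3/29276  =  3/29276  =  0.00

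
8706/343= 8706/343=25.38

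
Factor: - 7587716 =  - 2^2*811^1*2339^1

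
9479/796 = 9479/796= 11.91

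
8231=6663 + 1568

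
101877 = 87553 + 14324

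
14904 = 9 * 1656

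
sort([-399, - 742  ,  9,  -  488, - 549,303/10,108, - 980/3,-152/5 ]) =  [ - 742, - 549, - 488, - 399, - 980/3, - 152/5, 9,303/10, 108 ]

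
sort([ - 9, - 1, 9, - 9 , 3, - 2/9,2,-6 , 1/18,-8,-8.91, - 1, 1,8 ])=[ - 9, - 9, - 8.91,-8,  -  6,  -  1, - 1,-2/9, 1/18, 1,2,3 , 8, 9 ] 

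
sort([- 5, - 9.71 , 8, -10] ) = [ - 10,  -  9.71, - 5 , 8]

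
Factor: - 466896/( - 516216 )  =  2^1*71^1*157^( - 1 ) = 142/157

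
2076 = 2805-729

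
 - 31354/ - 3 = 31354/3= 10451.33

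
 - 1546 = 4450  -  5996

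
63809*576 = 36753984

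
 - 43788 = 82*( - 534 )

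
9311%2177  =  603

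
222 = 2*111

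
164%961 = 164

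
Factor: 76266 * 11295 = 2^1 *3^4 * 5^1*19^1 * 223^1*251^1 = 861424470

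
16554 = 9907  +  6647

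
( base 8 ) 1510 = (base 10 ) 840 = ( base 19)264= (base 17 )2F7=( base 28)120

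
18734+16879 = 35613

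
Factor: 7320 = 2^3 * 3^1 * 5^1*61^1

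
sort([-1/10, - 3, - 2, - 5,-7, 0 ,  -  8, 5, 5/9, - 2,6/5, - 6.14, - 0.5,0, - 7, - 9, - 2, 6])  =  [ - 9, - 8 , - 7, - 7,  -  6.14,-5, - 3, - 2,- 2, - 2, - 0.5, - 1/10,0, 0,  5/9, 6/5, 5 , 6 ]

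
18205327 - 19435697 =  - 1230370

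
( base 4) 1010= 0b1000100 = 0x44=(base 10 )68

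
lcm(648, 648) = 648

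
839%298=243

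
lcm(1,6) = 6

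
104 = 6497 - 6393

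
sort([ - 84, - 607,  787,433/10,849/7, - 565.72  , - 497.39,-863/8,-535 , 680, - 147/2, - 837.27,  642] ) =[ - 837.27,- 607, - 565.72, - 535, - 497.39, - 863/8, - 84, - 147/2, 433/10,849/7,642,680,787 ]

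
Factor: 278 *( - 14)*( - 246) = 2^3*3^1*7^1*41^1*139^1 = 957432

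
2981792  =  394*7568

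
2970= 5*594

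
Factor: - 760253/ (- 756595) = 5^( - 1 )*7^ ( - 1)*13^1*21617^( - 1 )*58481^1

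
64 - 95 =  - 31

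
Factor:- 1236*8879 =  - 10974444 = - 2^2*3^1*13^1*103^1 * 683^1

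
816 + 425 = 1241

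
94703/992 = 95 + 463/992 = 95.47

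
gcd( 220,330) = 110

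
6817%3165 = 487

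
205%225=205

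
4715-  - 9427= 14142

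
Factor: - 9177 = -3^1*7^1*19^1*23^1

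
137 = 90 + 47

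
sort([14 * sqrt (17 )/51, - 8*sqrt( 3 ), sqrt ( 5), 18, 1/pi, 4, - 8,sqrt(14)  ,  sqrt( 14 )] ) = [  -  8 * sqrt ( 3 ), - 8,1/pi, 14*sqrt( 17)/51,sqrt( 5),sqrt( 14),sqrt (14),4,18]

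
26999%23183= 3816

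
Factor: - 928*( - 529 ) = 490912  =  2^5*23^2 * 29^1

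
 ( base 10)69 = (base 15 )49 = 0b1000101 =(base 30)29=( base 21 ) 36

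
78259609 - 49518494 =28741115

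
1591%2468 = 1591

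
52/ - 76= - 1  +  6/19 =- 0.68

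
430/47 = 9 + 7/47 = 9.15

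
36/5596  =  9/1399=0.01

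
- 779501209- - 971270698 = 191769489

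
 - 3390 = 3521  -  6911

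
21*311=6531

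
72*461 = 33192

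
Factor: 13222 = 2^1 * 11^1*601^1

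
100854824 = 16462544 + 84392280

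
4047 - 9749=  - 5702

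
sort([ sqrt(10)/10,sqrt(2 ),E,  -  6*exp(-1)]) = [ - 6*exp( - 1), sqrt(10) /10,sqrt(2), E]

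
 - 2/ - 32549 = 2/32549 = 0.00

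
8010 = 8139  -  129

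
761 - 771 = -10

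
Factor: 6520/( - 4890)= - 2^2*3^( - 1) = -4/3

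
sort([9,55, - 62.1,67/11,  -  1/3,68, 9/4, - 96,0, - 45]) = [ - 96, - 62.1, - 45,  -  1/3,  0, 9/4, 67/11, 9,55,68 ] 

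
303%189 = 114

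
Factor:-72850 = - 2^1*5^2*31^1*47^1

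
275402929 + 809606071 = 1085009000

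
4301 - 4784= -483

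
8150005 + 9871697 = 18021702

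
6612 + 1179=7791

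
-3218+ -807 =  - 4025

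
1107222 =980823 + 126399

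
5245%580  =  25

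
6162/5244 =1 + 153/874  =  1.18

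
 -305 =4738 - 5043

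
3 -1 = 2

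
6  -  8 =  - 2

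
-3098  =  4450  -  7548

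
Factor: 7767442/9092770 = 5^( - 1 )*263^1*857^( - 1 )*1061^( -1 )*14767^1 = 3883721/4546385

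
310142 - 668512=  -358370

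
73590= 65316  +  8274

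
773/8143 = 773/8143 = 0.09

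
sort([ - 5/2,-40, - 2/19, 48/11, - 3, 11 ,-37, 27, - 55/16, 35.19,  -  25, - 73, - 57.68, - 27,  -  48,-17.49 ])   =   [ - 73, - 57.68, - 48, -40, - 37, - 27, - 25, - 17.49, - 55/16, - 3 , - 5/2, - 2/19,48/11 , 11, 27,35.19]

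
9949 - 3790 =6159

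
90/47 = 1 + 43/47  =  1.91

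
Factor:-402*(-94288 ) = 37903776 = 2^5*3^1*67^1*71^1*83^1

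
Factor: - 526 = - 2^1*263^1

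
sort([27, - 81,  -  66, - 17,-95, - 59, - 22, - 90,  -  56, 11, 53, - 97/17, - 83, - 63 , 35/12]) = [ - 95, - 90, - 83,-81, - 66, - 63, - 59, - 56, - 22 ,-17, - 97/17, 35/12 , 11 , 27, 53 ] 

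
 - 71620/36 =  - 17905/9 = - 1989.44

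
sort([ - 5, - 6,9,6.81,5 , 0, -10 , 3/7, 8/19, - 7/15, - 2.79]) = [-10,-6, - 5, - 2.79 , - 7/15, 0 , 8/19, 3/7,  5,6.81,9]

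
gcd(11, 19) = 1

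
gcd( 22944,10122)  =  6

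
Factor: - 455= -5^1*7^1*13^1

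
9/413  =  9/413 = 0.02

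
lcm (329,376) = 2632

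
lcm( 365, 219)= 1095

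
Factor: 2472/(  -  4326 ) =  - 4/7 = -2^2*7^( - 1 ) 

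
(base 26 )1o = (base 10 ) 50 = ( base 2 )110010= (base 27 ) 1n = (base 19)2C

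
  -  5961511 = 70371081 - 76332592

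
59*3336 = 196824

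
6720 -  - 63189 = 69909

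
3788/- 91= - 42 + 34/91 = -41.63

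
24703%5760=1663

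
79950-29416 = 50534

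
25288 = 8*3161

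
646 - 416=230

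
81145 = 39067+42078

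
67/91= 67/91 = 0.74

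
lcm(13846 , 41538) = 41538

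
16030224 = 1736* 9234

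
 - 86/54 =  - 43/27 = -1.59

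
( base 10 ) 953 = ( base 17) 351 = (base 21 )238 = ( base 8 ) 1671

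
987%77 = 63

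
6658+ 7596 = 14254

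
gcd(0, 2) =2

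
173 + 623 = 796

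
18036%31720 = 18036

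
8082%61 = 30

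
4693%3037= 1656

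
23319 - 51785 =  - 28466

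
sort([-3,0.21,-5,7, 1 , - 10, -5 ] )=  [-10,- 5,-5, - 3,0.21,1,7] 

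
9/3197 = 9/3197=0.00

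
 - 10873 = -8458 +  - 2415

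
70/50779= 70/50779 = 0.00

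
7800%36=24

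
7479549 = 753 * 9933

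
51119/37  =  51119/37=1381.59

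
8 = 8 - 0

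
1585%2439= 1585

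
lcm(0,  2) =0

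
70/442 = 35/221 = 0.16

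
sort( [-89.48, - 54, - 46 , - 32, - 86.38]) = [ - 89.48, -86.38  , - 54, - 46, - 32 ]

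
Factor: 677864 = 2^3*11^1*7703^1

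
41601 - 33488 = 8113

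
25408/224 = 794/7=113.43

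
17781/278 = 63 + 267/278 = 63.96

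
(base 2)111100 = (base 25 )2a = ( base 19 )33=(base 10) 60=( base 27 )26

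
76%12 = 4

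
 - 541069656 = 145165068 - 686234724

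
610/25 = 24 + 2/5 = 24.40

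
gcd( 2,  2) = 2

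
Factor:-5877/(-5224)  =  9/8 = 2^( - 3)*3^2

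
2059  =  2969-910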